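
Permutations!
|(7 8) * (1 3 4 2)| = 4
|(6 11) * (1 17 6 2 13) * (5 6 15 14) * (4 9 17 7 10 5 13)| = 13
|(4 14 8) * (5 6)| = |(4 14 8)(5 6)| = 6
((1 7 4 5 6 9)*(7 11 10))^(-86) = (1 10 4 6)(5 9 11 7)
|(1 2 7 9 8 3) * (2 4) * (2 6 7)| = |(1 4 6 7 9 8 3)| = 7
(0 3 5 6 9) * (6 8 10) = (0 3 5 8 10 6 9) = [3, 1, 2, 5, 4, 8, 9, 7, 10, 0, 6]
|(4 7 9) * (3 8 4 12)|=6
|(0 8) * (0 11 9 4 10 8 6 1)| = 15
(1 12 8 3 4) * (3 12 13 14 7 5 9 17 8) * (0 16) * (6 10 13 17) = (0 16)(1 17 8 12 3 4)(5 9 6 10 13 14 7) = [16, 17, 2, 4, 1, 9, 10, 5, 12, 6, 13, 11, 3, 14, 7, 15, 0, 8]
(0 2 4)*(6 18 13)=(0 2 4)(6 18 13)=[2, 1, 4, 3, 0, 5, 18, 7, 8, 9, 10, 11, 12, 6, 14, 15, 16, 17, 13]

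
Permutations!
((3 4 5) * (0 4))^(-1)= (0 3 5 4)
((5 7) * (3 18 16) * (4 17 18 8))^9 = ((3 8 4 17 18 16)(5 7))^9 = (3 17)(4 16)(5 7)(8 18)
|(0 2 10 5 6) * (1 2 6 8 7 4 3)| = |(0 6)(1 2 10 5 8 7 4 3)| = 8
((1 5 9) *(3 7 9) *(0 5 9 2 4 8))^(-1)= ((0 5 3 7 2 4 8)(1 9))^(-1)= (0 8 4 2 7 3 5)(1 9)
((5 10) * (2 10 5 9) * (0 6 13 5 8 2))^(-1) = (0 9 10 2 8 5 13 6)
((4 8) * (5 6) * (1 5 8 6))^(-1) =(1 5)(4 8 6)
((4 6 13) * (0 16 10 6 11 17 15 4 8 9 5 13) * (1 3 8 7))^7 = ((0 16 10 6)(1 3 8 9 5 13 7)(4 11 17 15))^7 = (0 6 10 16)(4 15 17 11)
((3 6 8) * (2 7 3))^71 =(2 7 3 6 8)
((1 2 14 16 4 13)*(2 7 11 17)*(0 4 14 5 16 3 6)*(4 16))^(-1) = ((0 16 14 3 6)(1 7 11 17 2 5 4 13))^(-1) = (0 6 3 14 16)(1 13 4 5 2 17 11 7)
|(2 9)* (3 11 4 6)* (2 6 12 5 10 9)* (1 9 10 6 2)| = 6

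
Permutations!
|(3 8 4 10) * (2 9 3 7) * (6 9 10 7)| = |(2 10 6 9 3 8 4 7)| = 8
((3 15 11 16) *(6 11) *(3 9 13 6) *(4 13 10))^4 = ((3 15)(4 13 6 11 16 9 10))^4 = (4 16 13 9 6 10 11)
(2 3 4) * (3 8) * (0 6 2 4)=[6, 1, 8, 0, 4, 5, 2, 7, 3]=(0 6 2 8 3)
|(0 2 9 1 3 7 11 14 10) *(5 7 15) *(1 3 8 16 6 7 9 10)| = 84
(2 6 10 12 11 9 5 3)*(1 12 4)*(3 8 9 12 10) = (1 10 4)(2 6 3)(5 8 9)(11 12) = [0, 10, 6, 2, 1, 8, 3, 7, 9, 5, 4, 12, 11]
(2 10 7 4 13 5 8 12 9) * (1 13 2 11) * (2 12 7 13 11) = (1 11)(2 10 13 5 8 7 4 12 9) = [0, 11, 10, 3, 12, 8, 6, 4, 7, 2, 13, 1, 9, 5]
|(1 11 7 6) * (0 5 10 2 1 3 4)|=|(0 5 10 2 1 11 7 6 3 4)|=10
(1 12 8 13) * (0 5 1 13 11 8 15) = (0 5 1 12 15)(8 11) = [5, 12, 2, 3, 4, 1, 6, 7, 11, 9, 10, 8, 15, 13, 14, 0]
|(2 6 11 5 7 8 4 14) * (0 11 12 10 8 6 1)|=|(0 11 5 7 6 12 10 8 4 14 2 1)|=12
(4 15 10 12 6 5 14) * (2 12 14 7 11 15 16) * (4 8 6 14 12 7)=(2 7 11 15 10 12 14 8 6 5 4 16)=[0, 1, 7, 3, 16, 4, 5, 11, 6, 9, 12, 15, 14, 13, 8, 10, 2]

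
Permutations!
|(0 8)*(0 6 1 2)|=5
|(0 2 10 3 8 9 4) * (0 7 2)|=7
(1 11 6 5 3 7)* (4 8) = (1 11 6 5 3 7)(4 8) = [0, 11, 2, 7, 8, 3, 5, 1, 4, 9, 10, 6]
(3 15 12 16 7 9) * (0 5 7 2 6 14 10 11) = (0 5 7 9 3 15 12 16 2 6 14 10 11) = [5, 1, 6, 15, 4, 7, 14, 9, 8, 3, 11, 0, 16, 13, 10, 12, 2]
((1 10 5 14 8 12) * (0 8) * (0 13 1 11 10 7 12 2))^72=((0 8 2)(1 7 12 11 10 5 14 13))^72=(14)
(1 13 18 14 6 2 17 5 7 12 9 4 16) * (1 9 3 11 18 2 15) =(1 13 2 17 5 7 12 3 11 18 14 6 15)(4 16 9) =[0, 13, 17, 11, 16, 7, 15, 12, 8, 4, 10, 18, 3, 2, 6, 1, 9, 5, 14]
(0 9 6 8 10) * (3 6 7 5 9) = [3, 1, 2, 6, 4, 9, 8, 5, 10, 7, 0] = (0 3 6 8 10)(5 9 7)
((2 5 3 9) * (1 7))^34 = (2 3)(5 9)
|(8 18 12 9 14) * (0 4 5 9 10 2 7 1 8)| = |(0 4 5 9 14)(1 8 18 12 10 2 7)| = 35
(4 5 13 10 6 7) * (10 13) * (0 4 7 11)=(13)(0 4 5 10 6 11)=[4, 1, 2, 3, 5, 10, 11, 7, 8, 9, 6, 0, 12, 13]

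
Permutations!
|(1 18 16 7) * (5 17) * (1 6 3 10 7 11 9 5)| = 28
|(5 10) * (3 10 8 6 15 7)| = 7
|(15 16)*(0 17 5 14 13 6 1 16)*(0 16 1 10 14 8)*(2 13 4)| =|(0 17 5 8)(2 13 6 10 14 4)(15 16)| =12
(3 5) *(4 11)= (3 5)(4 11)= [0, 1, 2, 5, 11, 3, 6, 7, 8, 9, 10, 4]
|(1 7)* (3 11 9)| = |(1 7)(3 11 9)| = 6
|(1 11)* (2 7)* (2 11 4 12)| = 6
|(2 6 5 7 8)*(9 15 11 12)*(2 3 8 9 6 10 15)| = 18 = |(2 10 15 11 12 6 5 7 9)(3 8)|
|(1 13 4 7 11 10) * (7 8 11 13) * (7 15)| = |(1 15 7 13 4 8 11 10)| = 8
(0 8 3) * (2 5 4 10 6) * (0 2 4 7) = (0 8 3 2 5 7)(4 10 6) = [8, 1, 5, 2, 10, 7, 4, 0, 3, 9, 6]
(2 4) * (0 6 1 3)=[6, 3, 4, 0, 2, 5, 1]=(0 6 1 3)(2 4)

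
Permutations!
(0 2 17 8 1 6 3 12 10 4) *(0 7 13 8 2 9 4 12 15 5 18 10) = (0 9 4 7 13 8 1 6 3 15 5 18 10 12)(2 17) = [9, 6, 17, 15, 7, 18, 3, 13, 1, 4, 12, 11, 0, 8, 14, 5, 16, 2, 10]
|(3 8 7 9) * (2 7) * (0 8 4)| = 7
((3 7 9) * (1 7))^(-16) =((1 7 9 3))^(-16) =(9)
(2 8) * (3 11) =(2 8)(3 11) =[0, 1, 8, 11, 4, 5, 6, 7, 2, 9, 10, 3]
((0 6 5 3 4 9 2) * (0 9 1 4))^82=(9)(0 5)(3 6)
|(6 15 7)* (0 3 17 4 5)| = |(0 3 17 4 5)(6 15 7)| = 15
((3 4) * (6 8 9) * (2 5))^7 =(2 5)(3 4)(6 8 9) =((2 5)(3 4)(6 8 9))^7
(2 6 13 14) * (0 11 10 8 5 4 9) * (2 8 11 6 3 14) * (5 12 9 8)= (0 6 13 2 3 14 5 4 8 12 9)(10 11)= [6, 1, 3, 14, 8, 4, 13, 7, 12, 0, 11, 10, 9, 2, 5]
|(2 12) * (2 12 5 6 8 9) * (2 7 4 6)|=10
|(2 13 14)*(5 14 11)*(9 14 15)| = 7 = |(2 13 11 5 15 9 14)|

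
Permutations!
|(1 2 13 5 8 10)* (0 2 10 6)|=6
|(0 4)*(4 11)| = 3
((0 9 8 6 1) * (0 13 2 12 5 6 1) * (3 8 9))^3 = (0 1 12)(2 6 8)(3 13 5)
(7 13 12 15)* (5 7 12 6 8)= (5 7 13 6 8)(12 15)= [0, 1, 2, 3, 4, 7, 8, 13, 5, 9, 10, 11, 15, 6, 14, 12]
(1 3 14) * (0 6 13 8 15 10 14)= [6, 3, 2, 0, 4, 5, 13, 7, 15, 9, 14, 11, 12, 8, 1, 10]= (0 6 13 8 15 10 14 1 3)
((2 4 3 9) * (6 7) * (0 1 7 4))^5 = (0 3 7 2 4 1 9 6)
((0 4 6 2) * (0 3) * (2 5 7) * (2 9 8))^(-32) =((0 4 6 5 7 9 8 2 3))^(-32) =(0 7 3 5 2 6 8 4 9)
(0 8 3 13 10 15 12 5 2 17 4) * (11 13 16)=[8, 1, 17, 16, 0, 2, 6, 7, 3, 9, 15, 13, 5, 10, 14, 12, 11, 4]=(0 8 3 16 11 13 10 15 12 5 2 17 4)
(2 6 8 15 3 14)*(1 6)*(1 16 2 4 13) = (1 6 8 15 3 14 4 13)(2 16) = [0, 6, 16, 14, 13, 5, 8, 7, 15, 9, 10, 11, 12, 1, 4, 3, 2]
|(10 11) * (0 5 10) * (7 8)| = |(0 5 10 11)(7 8)| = 4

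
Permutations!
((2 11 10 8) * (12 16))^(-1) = ((2 11 10 8)(12 16))^(-1) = (2 8 10 11)(12 16)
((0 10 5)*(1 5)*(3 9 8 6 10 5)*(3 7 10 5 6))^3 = ((0 6 5)(1 7 10)(3 9 8))^3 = (10)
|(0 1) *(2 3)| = |(0 1)(2 3)| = 2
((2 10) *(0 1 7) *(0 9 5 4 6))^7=(2 10)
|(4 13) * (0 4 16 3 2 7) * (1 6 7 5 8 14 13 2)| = 12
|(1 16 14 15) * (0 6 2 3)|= 4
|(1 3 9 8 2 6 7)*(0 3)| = 8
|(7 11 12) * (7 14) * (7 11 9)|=6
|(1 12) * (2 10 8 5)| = |(1 12)(2 10 8 5)| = 4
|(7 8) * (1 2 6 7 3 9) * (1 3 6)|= |(1 2)(3 9)(6 7 8)|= 6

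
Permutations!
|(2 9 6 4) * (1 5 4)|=|(1 5 4 2 9 6)|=6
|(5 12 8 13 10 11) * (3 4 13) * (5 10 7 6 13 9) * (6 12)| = 18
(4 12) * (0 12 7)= (0 12 4 7)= [12, 1, 2, 3, 7, 5, 6, 0, 8, 9, 10, 11, 4]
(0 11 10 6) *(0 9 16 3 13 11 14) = (0 14)(3 13 11 10 6 9 16) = [14, 1, 2, 13, 4, 5, 9, 7, 8, 16, 6, 10, 12, 11, 0, 15, 3]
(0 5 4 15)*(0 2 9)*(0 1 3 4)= (0 5)(1 3 4 15 2 9)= [5, 3, 9, 4, 15, 0, 6, 7, 8, 1, 10, 11, 12, 13, 14, 2]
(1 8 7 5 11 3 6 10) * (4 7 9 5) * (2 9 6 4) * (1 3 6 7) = (1 8 7 2 9 5 11 6 10 3 4) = [0, 8, 9, 4, 1, 11, 10, 2, 7, 5, 3, 6]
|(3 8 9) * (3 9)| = |(9)(3 8)| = 2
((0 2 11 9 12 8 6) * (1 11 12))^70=(12)(1 11 9)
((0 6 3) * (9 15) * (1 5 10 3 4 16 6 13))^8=((0 13 1 5 10 3)(4 16 6)(9 15))^8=(0 1 10)(3 13 5)(4 6 16)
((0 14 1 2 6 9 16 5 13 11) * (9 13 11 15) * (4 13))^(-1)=(0 11 5 16 9 15 13 4 6 2 1 14)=((0 14 1 2 6 4 13 15 9 16 5 11))^(-1)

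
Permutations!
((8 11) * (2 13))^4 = (13)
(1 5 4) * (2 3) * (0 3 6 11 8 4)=(0 3 2 6 11 8 4 1 5)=[3, 5, 6, 2, 1, 0, 11, 7, 4, 9, 10, 8]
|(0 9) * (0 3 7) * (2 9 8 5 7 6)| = |(0 8 5 7)(2 9 3 6)| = 4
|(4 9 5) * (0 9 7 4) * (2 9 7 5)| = 4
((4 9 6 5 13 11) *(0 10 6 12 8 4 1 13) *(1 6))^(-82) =((0 10 1 13 11 6 5)(4 9 12 8))^(-82) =(0 1 11 5 10 13 6)(4 12)(8 9)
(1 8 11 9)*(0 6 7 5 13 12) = [6, 8, 2, 3, 4, 13, 7, 5, 11, 1, 10, 9, 0, 12] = (0 6 7 5 13 12)(1 8 11 9)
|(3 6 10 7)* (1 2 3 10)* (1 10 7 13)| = |(1 2 3 6 10 13)| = 6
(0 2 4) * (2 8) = (0 8 2 4) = [8, 1, 4, 3, 0, 5, 6, 7, 2]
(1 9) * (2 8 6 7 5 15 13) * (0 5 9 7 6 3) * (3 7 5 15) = (0 15 13 2 8 7 9 1 5 3) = [15, 5, 8, 0, 4, 3, 6, 9, 7, 1, 10, 11, 12, 2, 14, 13]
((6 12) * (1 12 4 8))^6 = (1 12 6 4 8)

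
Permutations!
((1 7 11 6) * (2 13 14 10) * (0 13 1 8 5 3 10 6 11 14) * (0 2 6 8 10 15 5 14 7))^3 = (15)(0 1 2 13)(6 10)(8 14)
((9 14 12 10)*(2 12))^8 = (2 9 12 14 10)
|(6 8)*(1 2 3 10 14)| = 10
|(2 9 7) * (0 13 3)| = 3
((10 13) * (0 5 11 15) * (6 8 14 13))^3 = (0 15 11 5)(6 13 8 10 14)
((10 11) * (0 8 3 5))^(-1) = (0 5 3 8)(10 11)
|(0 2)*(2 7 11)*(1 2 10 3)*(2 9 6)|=9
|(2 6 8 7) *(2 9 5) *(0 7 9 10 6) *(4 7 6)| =|(0 6 8 9 5 2)(4 7 10)| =6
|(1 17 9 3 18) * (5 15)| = |(1 17 9 3 18)(5 15)| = 10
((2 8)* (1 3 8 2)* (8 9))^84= ((1 3 9 8))^84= (9)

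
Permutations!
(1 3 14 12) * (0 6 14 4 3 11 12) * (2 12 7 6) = (0 2 12 1 11 7 6 14)(3 4) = [2, 11, 12, 4, 3, 5, 14, 6, 8, 9, 10, 7, 1, 13, 0]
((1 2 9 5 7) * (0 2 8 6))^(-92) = ((0 2 9 5 7 1 8 6))^(-92) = (0 7)(1 2)(5 6)(8 9)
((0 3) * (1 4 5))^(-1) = ((0 3)(1 4 5))^(-1) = (0 3)(1 5 4)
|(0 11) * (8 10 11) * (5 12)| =|(0 8 10 11)(5 12)| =4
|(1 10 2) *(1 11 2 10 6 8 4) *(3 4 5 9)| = 14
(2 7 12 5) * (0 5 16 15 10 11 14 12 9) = (0 5 2 7 9)(10 11 14 12 16 15) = [5, 1, 7, 3, 4, 2, 6, 9, 8, 0, 11, 14, 16, 13, 12, 10, 15]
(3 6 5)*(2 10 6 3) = [0, 1, 10, 3, 4, 2, 5, 7, 8, 9, 6] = (2 10 6 5)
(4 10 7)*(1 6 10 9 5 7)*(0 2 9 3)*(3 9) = (0 2 3)(1 6 10)(4 9 5 7) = [2, 6, 3, 0, 9, 7, 10, 4, 8, 5, 1]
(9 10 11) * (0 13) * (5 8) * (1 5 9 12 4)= (0 13)(1 5 8 9 10 11 12 4)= [13, 5, 2, 3, 1, 8, 6, 7, 9, 10, 11, 12, 4, 0]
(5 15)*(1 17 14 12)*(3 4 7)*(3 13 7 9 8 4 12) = (1 17 14 3 12)(4 9 8)(5 15)(7 13) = [0, 17, 2, 12, 9, 15, 6, 13, 4, 8, 10, 11, 1, 7, 3, 5, 16, 14]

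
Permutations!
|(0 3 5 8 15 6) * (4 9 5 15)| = |(0 3 15 6)(4 9 5 8)| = 4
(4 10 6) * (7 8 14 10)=(4 7 8 14 10 6)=[0, 1, 2, 3, 7, 5, 4, 8, 14, 9, 6, 11, 12, 13, 10]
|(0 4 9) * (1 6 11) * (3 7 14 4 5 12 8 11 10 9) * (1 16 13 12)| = 60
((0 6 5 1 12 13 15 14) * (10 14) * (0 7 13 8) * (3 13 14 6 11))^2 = ((0 11 3 13 15 10 6 5 1 12 8)(7 14))^2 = (0 3 15 6 1 8 11 13 10 5 12)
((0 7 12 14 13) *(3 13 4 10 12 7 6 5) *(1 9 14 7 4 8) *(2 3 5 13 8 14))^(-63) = ((14)(0 6 13)(1 9 2 3 8)(4 10 12 7))^(-63) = (14)(1 2 8 9 3)(4 10 12 7)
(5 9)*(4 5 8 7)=(4 5 9 8 7)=[0, 1, 2, 3, 5, 9, 6, 4, 7, 8]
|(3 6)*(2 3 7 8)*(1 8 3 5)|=|(1 8 2 5)(3 6 7)|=12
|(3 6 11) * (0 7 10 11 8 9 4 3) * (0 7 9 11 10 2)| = |(0 9 4 3 6 8 11 7 2)| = 9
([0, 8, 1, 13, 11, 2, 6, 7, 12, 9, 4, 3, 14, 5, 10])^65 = (1 2 5 13 3 11 4 10 14 12 8)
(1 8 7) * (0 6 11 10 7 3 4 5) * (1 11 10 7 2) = (0 6 10 2 1 8 3 4 5)(7 11) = [6, 8, 1, 4, 5, 0, 10, 11, 3, 9, 2, 7]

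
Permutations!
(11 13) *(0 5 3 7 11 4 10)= [5, 1, 2, 7, 10, 3, 6, 11, 8, 9, 0, 13, 12, 4]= (0 5 3 7 11 13 4 10)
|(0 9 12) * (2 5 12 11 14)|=|(0 9 11 14 2 5 12)|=7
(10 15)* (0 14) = (0 14)(10 15) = [14, 1, 2, 3, 4, 5, 6, 7, 8, 9, 15, 11, 12, 13, 0, 10]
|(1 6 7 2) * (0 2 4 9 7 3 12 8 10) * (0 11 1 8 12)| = |(12)(0 2 8 10 11 1 6 3)(4 9 7)| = 24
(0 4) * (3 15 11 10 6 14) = (0 4)(3 15 11 10 6 14) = [4, 1, 2, 15, 0, 5, 14, 7, 8, 9, 6, 10, 12, 13, 3, 11]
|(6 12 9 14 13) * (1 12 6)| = |(1 12 9 14 13)| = 5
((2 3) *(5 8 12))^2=(5 12 8)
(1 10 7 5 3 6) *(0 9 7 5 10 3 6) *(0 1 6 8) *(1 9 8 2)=(0 8)(1 3 9 7 10 5 2)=[8, 3, 1, 9, 4, 2, 6, 10, 0, 7, 5]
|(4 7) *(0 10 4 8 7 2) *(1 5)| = 4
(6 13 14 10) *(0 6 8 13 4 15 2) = (0 6 4 15 2)(8 13 14 10) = [6, 1, 0, 3, 15, 5, 4, 7, 13, 9, 8, 11, 12, 14, 10, 2]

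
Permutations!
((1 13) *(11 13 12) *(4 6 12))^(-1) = (1 13 11 12 6 4)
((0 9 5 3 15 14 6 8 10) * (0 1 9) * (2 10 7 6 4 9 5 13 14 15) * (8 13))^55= ((15)(1 5 3 2 10)(4 9 8 7 6 13 14))^55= (15)(4 14 13 6 7 8 9)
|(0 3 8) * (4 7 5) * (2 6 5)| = 15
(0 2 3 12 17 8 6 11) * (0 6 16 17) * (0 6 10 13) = [2, 1, 3, 12, 4, 5, 11, 7, 16, 9, 13, 10, 6, 0, 14, 15, 17, 8] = (0 2 3 12 6 11 10 13)(8 16 17)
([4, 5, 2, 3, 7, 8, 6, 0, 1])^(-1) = (0 7 4)(1 8 5)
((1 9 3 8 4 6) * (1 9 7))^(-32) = (3 6 8 9 4)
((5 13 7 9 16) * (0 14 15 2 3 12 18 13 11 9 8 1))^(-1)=(0 1 8 7 13 18 12 3 2 15 14)(5 16 9 11)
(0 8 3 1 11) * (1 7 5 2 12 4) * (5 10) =(0 8 3 7 10 5 2 12 4 1 11) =[8, 11, 12, 7, 1, 2, 6, 10, 3, 9, 5, 0, 4]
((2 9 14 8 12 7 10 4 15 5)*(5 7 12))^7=(2 14 5 9 8)(4 10 7 15)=((2 9 14 8 5)(4 15 7 10))^7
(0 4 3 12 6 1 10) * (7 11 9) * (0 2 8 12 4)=(1 10 2 8 12 6)(3 4)(7 11 9)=[0, 10, 8, 4, 3, 5, 1, 11, 12, 7, 2, 9, 6]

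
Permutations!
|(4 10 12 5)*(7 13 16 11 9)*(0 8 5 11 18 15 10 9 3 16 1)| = |(0 8 5 4 9 7 13 1)(3 16 18 15 10 12 11)| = 56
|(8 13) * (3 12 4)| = 6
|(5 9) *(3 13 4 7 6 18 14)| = |(3 13 4 7 6 18 14)(5 9)| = 14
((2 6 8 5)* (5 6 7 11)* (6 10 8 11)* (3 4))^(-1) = (2 5 11 6 7)(3 4)(8 10)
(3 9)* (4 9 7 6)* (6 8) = (3 7 8 6 4 9) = [0, 1, 2, 7, 9, 5, 4, 8, 6, 3]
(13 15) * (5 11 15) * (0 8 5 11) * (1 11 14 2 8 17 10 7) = (0 17 10 7 1 11 15 13 14 2 8 5) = [17, 11, 8, 3, 4, 0, 6, 1, 5, 9, 7, 15, 12, 14, 2, 13, 16, 10]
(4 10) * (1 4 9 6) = (1 4 10 9 6) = [0, 4, 2, 3, 10, 5, 1, 7, 8, 6, 9]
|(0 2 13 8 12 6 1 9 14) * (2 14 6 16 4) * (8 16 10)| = |(0 14)(1 9 6)(2 13 16 4)(8 12 10)| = 12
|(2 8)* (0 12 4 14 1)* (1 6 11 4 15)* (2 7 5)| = 4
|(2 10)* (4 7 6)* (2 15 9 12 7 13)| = 9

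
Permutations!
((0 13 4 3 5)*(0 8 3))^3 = ((0 13 4)(3 5 8))^3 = (13)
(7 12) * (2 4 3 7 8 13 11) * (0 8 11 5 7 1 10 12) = (0 8 13 5 7)(1 10 12 11 2 4 3) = [8, 10, 4, 1, 3, 7, 6, 0, 13, 9, 12, 2, 11, 5]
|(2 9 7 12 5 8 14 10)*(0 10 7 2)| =10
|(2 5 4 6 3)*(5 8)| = 6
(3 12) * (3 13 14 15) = [0, 1, 2, 12, 4, 5, 6, 7, 8, 9, 10, 11, 13, 14, 15, 3] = (3 12 13 14 15)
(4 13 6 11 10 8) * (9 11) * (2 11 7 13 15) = (2 11 10 8 4 15)(6 9 7 13) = [0, 1, 11, 3, 15, 5, 9, 13, 4, 7, 8, 10, 12, 6, 14, 2]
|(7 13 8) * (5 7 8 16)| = |(5 7 13 16)| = 4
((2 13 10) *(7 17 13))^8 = (2 13 7 10 17)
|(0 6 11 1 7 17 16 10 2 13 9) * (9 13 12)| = 11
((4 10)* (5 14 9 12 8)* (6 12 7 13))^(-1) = ((4 10)(5 14 9 7 13 6 12 8))^(-1) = (4 10)(5 8 12 6 13 7 9 14)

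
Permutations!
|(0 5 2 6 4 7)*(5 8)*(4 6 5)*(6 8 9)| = |(0 9 6 8 4 7)(2 5)| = 6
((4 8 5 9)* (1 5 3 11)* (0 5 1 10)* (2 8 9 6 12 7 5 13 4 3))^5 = ((0 13 4 9 3 11 10)(2 8)(5 6 12 7))^5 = (0 11 9 13 10 3 4)(2 8)(5 6 12 7)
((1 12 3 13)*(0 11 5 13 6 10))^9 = (13) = ((0 11 5 13 1 12 3 6 10))^9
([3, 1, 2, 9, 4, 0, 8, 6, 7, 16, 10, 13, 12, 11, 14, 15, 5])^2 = [9, 1, 2, 16, 4, 3, 7, 8, 6, 5, 10, 11, 12, 13, 14, 15, 0]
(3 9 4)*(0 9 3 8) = [9, 1, 2, 3, 8, 5, 6, 7, 0, 4] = (0 9 4 8)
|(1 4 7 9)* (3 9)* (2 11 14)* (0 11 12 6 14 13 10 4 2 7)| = 40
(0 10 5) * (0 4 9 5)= (0 10)(4 9 5)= [10, 1, 2, 3, 9, 4, 6, 7, 8, 5, 0]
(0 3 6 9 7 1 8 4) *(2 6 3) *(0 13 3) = [2, 8, 6, 0, 13, 5, 9, 1, 4, 7, 10, 11, 12, 3] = (0 2 6 9 7 1 8 4 13 3)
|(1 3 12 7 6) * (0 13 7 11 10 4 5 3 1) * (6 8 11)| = |(0 13 7 8 11 10 4 5 3 12 6)| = 11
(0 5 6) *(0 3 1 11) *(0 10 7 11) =[5, 0, 2, 1, 4, 6, 3, 11, 8, 9, 7, 10] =(0 5 6 3 1)(7 11 10)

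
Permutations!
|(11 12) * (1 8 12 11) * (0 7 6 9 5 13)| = 6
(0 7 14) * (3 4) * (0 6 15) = (0 7 14 6 15)(3 4) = [7, 1, 2, 4, 3, 5, 15, 14, 8, 9, 10, 11, 12, 13, 6, 0]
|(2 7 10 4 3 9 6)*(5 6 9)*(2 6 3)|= 4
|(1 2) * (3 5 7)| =|(1 2)(3 5 7)| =6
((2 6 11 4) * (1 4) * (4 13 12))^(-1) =(1 11 6 2 4 12 13)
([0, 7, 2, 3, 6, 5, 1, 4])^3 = (1 6 4 7)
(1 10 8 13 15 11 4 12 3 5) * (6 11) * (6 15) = [0, 10, 2, 5, 12, 1, 11, 7, 13, 9, 8, 4, 3, 6, 14, 15] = (15)(1 10 8 13 6 11 4 12 3 5)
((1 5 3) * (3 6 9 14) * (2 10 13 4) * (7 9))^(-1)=(1 3 14 9 7 6 5)(2 4 13 10)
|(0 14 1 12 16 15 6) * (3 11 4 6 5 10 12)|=35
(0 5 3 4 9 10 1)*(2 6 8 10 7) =(0 5 3 4 9 7 2 6 8 10 1) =[5, 0, 6, 4, 9, 3, 8, 2, 10, 7, 1]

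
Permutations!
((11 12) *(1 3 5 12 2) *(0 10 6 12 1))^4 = ((0 10 6 12 11 2)(1 3 5))^4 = (0 11 6)(1 3 5)(2 12 10)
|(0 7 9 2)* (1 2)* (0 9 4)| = 3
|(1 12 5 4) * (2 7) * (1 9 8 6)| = 14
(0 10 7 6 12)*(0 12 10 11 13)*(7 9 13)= [11, 1, 2, 3, 4, 5, 10, 6, 8, 13, 9, 7, 12, 0]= (0 11 7 6 10 9 13)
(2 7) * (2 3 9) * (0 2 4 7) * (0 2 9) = (0 9 4 7 3) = [9, 1, 2, 0, 7, 5, 6, 3, 8, 4]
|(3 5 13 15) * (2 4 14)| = 12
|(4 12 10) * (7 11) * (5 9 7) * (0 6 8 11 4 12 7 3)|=|(0 6 8 11 5 9 3)(4 7)(10 12)|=14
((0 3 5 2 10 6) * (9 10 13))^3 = ((0 3 5 2 13 9 10 6))^3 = (0 2 10 3 13 6 5 9)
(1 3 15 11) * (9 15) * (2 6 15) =(1 3 9 2 6 15 11) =[0, 3, 6, 9, 4, 5, 15, 7, 8, 2, 10, 1, 12, 13, 14, 11]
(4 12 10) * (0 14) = (0 14)(4 12 10) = [14, 1, 2, 3, 12, 5, 6, 7, 8, 9, 4, 11, 10, 13, 0]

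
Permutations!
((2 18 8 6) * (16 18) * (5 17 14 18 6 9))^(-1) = (2 6 16)(5 9 8 18 14 17)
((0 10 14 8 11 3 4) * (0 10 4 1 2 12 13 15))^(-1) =(0 15 13 12 2 1 3 11 8 14 10 4)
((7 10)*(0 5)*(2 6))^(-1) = (0 5)(2 6)(7 10)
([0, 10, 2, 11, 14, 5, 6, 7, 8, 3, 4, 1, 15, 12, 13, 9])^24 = (1 13 3 4 15)(9 10 12 11 14)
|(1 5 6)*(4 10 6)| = 5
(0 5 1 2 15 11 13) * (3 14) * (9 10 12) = (0 5 1 2 15 11 13)(3 14)(9 10 12) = [5, 2, 15, 14, 4, 1, 6, 7, 8, 10, 12, 13, 9, 0, 3, 11]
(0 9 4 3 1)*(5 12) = [9, 0, 2, 1, 3, 12, 6, 7, 8, 4, 10, 11, 5] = (0 9 4 3 1)(5 12)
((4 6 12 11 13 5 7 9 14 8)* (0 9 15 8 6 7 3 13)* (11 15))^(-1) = ((0 9 14 6 12 15 8 4 7 11)(3 13 5))^(-1) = (0 11 7 4 8 15 12 6 14 9)(3 5 13)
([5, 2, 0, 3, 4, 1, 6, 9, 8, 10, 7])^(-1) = (0 2 1 5)(7 10 9)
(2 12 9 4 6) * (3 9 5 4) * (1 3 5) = (1 3 9 5 4 6 2 12) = [0, 3, 12, 9, 6, 4, 2, 7, 8, 5, 10, 11, 1]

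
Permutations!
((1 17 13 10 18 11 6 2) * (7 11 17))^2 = (1 11 2 7 6)(10 17)(13 18) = ((1 7 11 6 2)(10 18 17 13))^2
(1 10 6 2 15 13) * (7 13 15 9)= (15)(1 10 6 2 9 7 13)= [0, 10, 9, 3, 4, 5, 2, 13, 8, 7, 6, 11, 12, 1, 14, 15]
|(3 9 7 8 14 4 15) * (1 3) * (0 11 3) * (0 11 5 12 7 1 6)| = 36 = |(0 5 12 7 8 14 4 15 6)(1 11 3 9)|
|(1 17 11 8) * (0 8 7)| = 6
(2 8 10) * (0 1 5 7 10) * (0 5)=(0 1)(2 8 5 7 10)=[1, 0, 8, 3, 4, 7, 6, 10, 5, 9, 2]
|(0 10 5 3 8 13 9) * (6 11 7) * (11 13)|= 10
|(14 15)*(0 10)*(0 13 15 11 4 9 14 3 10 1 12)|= 12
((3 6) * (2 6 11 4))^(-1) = ((2 6 3 11 4))^(-1) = (2 4 11 3 6)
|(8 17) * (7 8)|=3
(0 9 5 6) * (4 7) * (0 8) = (0 9 5 6 8)(4 7) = [9, 1, 2, 3, 7, 6, 8, 4, 0, 5]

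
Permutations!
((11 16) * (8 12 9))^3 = ((8 12 9)(11 16))^3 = (11 16)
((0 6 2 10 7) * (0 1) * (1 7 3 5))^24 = (0 10 1 2 5 6 3)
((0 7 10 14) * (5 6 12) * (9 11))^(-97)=((0 7 10 14)(5 6 12)(9 11))^(-97)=(0 14 10 7)(5 12 6)(9 11)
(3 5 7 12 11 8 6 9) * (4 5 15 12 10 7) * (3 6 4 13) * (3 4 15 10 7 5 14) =[0, 1, 2, 10, 14, 13, 9, 7, 15, 6, 5, 8, 11, 4, 3, 12] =(3 10 5 13 4 14)(6 9)(8 15 12 11)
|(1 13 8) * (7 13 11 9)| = 6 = |(1 11 9 7 13 8)|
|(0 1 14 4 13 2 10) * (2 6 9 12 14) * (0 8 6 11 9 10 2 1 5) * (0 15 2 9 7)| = |(0 5 15 2 9 12 14 4 13 11 7)(6 10 8)| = 33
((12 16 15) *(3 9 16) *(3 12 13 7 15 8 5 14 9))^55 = ((5 14 9 16 8)(7 15 13))^55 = (16)(7 15 13)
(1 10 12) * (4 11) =(1 10 12)(4 11) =[0, 10, 2, 3, 11, 5, 6, 7, 8, 9, 12, 4, 1]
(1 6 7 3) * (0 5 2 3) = (0 5 2 3 1 6 7) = [5, 6, 3, 1, 4, 2, 7, 0]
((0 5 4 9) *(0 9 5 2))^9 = ((9)(0 2)(4 5))^9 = (9)(0 2)(4 5)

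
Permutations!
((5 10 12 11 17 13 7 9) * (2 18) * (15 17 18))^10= ((2 15 17 13 7 9 5 10 12 11 18))^10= (2 18 11 12 10 5 9 7 13 17 15)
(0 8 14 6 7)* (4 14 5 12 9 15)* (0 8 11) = [11, 1, 2, 3, 14, 12, 7, 8, 5, 15, 10, 0, 9, 13, 6, 4] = (0 11)(4 14 6 7 8 5 12 9 15)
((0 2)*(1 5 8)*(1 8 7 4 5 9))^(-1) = ((0 2)(1 9)(4 5 7))^(-1) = (0 2)(1 9)(4 7 5)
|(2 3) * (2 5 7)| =4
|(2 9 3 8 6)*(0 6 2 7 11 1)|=|(0 6 7 11 1)(2 9 3 8)|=20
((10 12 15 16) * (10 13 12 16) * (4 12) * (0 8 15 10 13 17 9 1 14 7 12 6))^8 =((0 8 15 13 4 6)(1 14 7 12 10 16 17 9))^8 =(17)(0 15 4)(6 8 13)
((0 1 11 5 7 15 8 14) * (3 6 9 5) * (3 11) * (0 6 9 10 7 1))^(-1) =(1 5 9 3)(6 14 8 15 7 10)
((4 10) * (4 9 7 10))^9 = (10)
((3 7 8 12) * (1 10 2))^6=(3 8)(7 12)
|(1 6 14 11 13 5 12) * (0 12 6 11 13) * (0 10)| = 20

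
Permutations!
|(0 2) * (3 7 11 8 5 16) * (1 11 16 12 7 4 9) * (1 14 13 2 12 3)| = 14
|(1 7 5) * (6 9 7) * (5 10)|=6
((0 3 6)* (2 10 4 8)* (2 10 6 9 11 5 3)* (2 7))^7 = (0 6 2 7)(3 5 11 9)(4 8 10)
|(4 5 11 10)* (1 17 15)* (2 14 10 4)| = 3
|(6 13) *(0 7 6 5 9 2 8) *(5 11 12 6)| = 12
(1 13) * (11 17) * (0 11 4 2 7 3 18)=(0 11 17 4 2 7 3 18)(1 13)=[11, 13, 7, 18, 2, 5, 6, 3, 8, 9, 10, 17, 12, 1, 14, 15, 16, 4, 0]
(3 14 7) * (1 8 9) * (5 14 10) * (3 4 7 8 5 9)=[0, 5, 2, 10, 7, 14, 6, 4, 3, 1, 9, 11, 12, 13, 8]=(1 5 14 8 3 10 9)(4 7)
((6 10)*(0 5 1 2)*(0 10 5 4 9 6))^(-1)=((0 4 9 6 5 1 2 10))^(-1)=(0 10 2 1 5 6 9 4)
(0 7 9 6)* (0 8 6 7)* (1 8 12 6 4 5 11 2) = (1 8 4 5 11 2)(6 12)(7 9) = [0, 8, 1, 3, 5, 11, 12, 9, 4, 7, 10, 2, 6]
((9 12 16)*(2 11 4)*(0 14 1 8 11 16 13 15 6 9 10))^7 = (0 16 4 8 14 10 2 11 1)(6 12 15 9 13)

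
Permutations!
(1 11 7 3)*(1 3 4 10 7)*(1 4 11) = (4 10 7 11) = [0, 1, 2, 3, 10, 5, 6, 11, 8, 9, 7, 4]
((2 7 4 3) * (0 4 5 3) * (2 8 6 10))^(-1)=(0 4)(2 10 6 8 3 5 7)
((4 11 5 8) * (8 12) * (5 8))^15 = (5 12)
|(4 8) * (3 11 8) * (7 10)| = 4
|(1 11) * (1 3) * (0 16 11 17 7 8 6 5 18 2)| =12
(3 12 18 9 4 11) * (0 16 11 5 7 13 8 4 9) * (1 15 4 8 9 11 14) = [16, 15, 2, 12, 5, 7, 6, 13, 8, 11, 10, 3, 18, 9, 1, 4, 14, 17, 0] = (0 16 14 1 15 4 5 7 13 9 11 3 12 18)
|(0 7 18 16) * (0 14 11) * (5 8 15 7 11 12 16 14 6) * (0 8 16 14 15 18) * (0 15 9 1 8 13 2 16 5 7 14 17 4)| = |(0 11 13 2 16 6 7 15 14 12 17 4)(1 8 18 9)| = 12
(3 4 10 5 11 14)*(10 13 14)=(3 4 13 14)(5 11 10)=[0, 1, 2, 4, 13, 11, 6, 7, 8, 9, 5, 10, 12, 14, 3]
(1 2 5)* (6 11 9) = (1 2 5)(6 11 9) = [0, 2, 5, 3, 4, 1, 11, 7, 8, 6, 10, 9]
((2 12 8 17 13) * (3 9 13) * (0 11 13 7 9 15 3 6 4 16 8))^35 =((0 11 13 2 12)(3 15)(4 16 8 17 6)(7 9))^35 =(17)(3 15)(7 9)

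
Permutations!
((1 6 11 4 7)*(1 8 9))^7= ((1 6 11 4 7 8 9))^7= (11)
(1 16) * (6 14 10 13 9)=(1 16)(6 14 10 13 9)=[0, 16, 2, 3, 4, 5, 14, 7, 8, 6, 13, 11, 12, 9, 10, 15, 1]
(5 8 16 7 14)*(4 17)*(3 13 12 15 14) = [0, 1, 2, 13, 17, 8, 6, 3, 16, 9, 10, 11, 15, 12, 5, 14, 7, 4] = (3 13 12 15 14 5 8 16 7)(4 17)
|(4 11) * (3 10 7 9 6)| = |(3 10 7 9 6)(4 11)| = 10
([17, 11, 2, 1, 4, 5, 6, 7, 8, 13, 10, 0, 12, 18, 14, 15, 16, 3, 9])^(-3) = (18)(0 3 11 17 1)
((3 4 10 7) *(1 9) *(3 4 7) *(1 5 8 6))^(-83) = (1 5 6 9 8)(3 7 4 10) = ((1 9 5 8 6)(3 7 4 10))^(-83)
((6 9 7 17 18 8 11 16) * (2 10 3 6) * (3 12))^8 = (2 18 6)(3 16 17)(7 12 11)(8 9 10)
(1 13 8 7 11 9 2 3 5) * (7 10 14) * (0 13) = (0 13 8 10 14 7 11 9 2 3 5 1) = [13, 0, 3, 5, 4, 1, 6, 11, 10, 2, 14, 9, 12, 8, 7]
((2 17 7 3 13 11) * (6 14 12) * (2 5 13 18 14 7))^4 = (3 6 14)(5 13 11)(7 12 18)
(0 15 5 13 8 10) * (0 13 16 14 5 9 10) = (0 15 9 10 13 8)(5 16 14) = [15, 1, 2, 3, 4, 16, 6, 7, 0, 10, 13, 11, 12, 8, 5, 9, 14]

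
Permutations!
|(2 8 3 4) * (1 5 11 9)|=|(1 5 11 9)(2 8 3 4)|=4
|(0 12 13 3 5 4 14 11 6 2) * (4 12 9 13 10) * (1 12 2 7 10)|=6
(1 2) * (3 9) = [0, 2, 1, 9, 4, 5, 6, 7, 8, 3] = (1 2)(3 9)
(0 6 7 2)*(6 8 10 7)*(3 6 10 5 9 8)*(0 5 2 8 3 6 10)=(0 6)(2 5 9 3 10 7 8)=[6, 1, 5, 10, 4, 9, 0, 8, 2, 3, 7]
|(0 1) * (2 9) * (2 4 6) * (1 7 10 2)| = 8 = |(0 7 10 2 9 4 6 1)|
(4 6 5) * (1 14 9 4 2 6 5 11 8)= [0, 14, 6, 3, 5, 2, 11, 7, 1, 4, 10, 8, 12, 13, 9]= (1 14 9 4 5 2 6 11 8)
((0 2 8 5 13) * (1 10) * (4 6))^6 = ((0 2 8 5 13)(1 10)(4 6))^6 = (0 2 8 5 13)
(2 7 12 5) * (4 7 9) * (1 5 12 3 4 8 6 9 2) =(12)(1 5)(3 4 7)(6 9 8) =[0, 5, 2, 4, 7, 1, 9, 3, 6, 8, 10, 11, 12]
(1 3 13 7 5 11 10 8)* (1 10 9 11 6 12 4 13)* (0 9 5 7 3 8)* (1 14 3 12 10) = (0 9 11 5 6 10)(1 8)(3 14)(4 13 12) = [9, 8, 2, 14, 13, 6, 10, 7, 1, 11, 0, 5, 4, 12, 3]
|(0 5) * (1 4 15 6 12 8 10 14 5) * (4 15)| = |(0 1 15 6 12 8 10 14 5)| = 9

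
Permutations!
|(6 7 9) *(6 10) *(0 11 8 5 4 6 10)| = |(0 11 8 5 4 6 7 9)| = 8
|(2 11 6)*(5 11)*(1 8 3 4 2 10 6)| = 14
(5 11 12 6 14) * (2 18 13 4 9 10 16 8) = [0, 1, 18, 3, 9, 11, 14, 7, 2, 10, 16, 12, 6, 4, 5, 15, 8, 17, 13] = (2 18 13 4 9 10 16 8)(5 11 12 6 14)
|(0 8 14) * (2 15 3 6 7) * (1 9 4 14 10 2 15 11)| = |(0 8 10 2 11 1 9 4 14)(3 6 7 15)| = 36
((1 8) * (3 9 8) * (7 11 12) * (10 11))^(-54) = (1 9)(3 8)(7 11)(10 12)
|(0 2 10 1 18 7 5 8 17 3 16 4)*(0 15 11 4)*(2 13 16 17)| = 42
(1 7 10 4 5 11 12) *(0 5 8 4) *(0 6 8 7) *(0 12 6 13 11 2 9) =(0 5 2 9)(1 12)(4 7 10 13 11 6 8) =[5, 12, 9, 3, 7, 2, 8, 10, 4, 0, 13, 6, 1, 11]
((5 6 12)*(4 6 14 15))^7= ((4 6 12 5 14 15))^7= (4 6 12 5 14 15)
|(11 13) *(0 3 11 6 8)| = 6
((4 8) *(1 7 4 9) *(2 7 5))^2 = (1 2 4 9 5 7 8)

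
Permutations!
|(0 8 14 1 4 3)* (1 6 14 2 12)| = |(0 8 2 12 1 4 3)(6 14)| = 14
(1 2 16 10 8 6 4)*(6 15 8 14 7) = (1 2 16 10 14 7 6 4)(8 15) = [0, 2, 16, 3, 1, 5, 4, 6, 15, 9, 14, 11, 12, 13, 7, 8, 10]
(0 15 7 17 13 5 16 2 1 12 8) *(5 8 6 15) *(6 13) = (0 5 16 2 1 12 13 8)(6 15 7 17) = [5, 12, 1, 3, 4, 16, 15, 17, 0, 9, 10, 11, 13, 8, 14, 7, 2, 6]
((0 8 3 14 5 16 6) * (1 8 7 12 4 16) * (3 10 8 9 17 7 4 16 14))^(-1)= ((0 4 14 5 1 9 17 7 12 16 6)(8 10))^(-1)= (0 6 16 12 7 17 9 1 5 14 4)(8 10)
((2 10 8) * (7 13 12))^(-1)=((2 10 8)(7 13 12))^(-1)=(2 8 10)(7 12 13)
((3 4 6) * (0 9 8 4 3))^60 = ((0 9 8 4 6))^60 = (9)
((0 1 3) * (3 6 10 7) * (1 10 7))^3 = (0 6)(1 3)(7 10) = ((0 10 1 6 7 3))^3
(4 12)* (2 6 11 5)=(2 6 11 5)(4 12)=[0, 1, 6, 3, 12, 2, 11, 7, 8, 9, 10, 5, 4]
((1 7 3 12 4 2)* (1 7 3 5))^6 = (1 5 7 2 4 12 3)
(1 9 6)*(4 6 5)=(1 9 5 4 6)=[0, 9, 2, 3, 6, 4, 1, 7, 8, 5]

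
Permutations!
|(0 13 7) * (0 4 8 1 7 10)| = 12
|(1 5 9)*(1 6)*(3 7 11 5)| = |(1 3 7 11 5 9 6)| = 7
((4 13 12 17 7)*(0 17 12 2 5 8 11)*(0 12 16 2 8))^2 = ((0 17 7 4 13 8 11 12 16 2 5))^2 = (0 7 13 11 16 5 17 4 8 12 2)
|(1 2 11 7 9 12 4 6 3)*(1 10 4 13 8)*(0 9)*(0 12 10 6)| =28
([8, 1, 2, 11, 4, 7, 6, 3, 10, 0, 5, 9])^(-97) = (0 9 11 3 7 5 10 8)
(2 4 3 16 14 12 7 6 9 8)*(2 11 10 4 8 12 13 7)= [0, 1, 8, 16, 3, 5, 9, 6, 11, 12, 4, 10, 2, 7, 13, 15, 14]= (2 8 11 10 4 3 16 14 13 7 6 9 12)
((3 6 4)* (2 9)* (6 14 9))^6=((2 6 4 3 14 9))^6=(14)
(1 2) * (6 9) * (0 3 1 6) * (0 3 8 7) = [8, 2, 6, 1, 4, 5, 9, 0, 7, 3] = (0 8 7)(1 2 6 9 3)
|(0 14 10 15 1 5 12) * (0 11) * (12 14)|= |(0 12 11)(1 5 14 10 15)|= 15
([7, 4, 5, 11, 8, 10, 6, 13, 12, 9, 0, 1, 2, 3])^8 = (0 12 11)(1 7 2)(3 10 8)(4 13 5)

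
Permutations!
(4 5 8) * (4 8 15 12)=(4 5 15 12)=[0, 1, 2, 3, 5, 15, 6, 7, 8, 9, 10, 11, 4, 13, 14, 12]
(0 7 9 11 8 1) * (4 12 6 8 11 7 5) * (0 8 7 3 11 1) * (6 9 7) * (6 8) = [5, 6, 2, 11, 12, 4, 8, 7, 0, 3, 10, 1, 9] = (0 5 4 12 9 3 11 1 6 8)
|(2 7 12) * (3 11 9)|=3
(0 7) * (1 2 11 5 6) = (0 7)(1 2 11 5 6) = [7, 2, 11, 3, 4, 6, 1, 0, 8, 9, 10, 5]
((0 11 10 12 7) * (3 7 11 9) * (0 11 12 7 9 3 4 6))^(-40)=(12)(7 10 11)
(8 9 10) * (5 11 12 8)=(5 11 12 8 9 10)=[0, 1, 2, 3, 4, 11, 6, 7, 9, 10, 5, 12, 8]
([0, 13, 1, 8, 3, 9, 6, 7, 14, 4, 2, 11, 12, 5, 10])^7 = (1 14 4 13 10 3 5 2 8 9)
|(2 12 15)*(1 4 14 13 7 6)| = |(1 4 14 13 7 6)(2 12 15)| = 6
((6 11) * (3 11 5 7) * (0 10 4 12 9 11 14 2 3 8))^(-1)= ((0 10 4 12 9 11 6 5 7 8)(2 3 14))^(-1)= (0 8 7 5 6 11 9 12 4 10)(2 14 3)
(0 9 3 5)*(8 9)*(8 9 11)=(0 9 3 5)(8 11)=[9, 1, 2, 5, 4, 0, 6, 7, 11, 3, 10, 8]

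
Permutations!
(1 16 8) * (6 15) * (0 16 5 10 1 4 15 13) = (0 16 8 4 15 6 13)(1 5 10) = [16, 5, 2, 3, 15, 10, 13, 7, 4, 9, 1, 11, 12, 0, 14, 6, 8]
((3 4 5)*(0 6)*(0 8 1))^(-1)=(0 1 8 6)(3 5 4)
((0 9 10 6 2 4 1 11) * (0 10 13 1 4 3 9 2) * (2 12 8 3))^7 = (0 11 9 12 10 13 8 6 1 3)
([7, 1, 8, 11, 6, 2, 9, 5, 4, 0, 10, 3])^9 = (0 7 5 2 8 4 6 9)(3 11)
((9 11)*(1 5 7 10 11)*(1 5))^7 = (5 10 9 7 11)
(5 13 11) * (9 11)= (5 13 9 11)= [0, 1, 2, 3, 4, 13, 6, 7, 8, 11, 10, 5, 12, 9]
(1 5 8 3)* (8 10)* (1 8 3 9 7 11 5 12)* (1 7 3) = (1 12 7 11 5 10)(3 8 9) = [0, 12, 2, 8, 4, 10, 6, 11, 9, 3, 1, 5, 7]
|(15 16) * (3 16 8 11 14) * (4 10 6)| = |(3 16 15 8 11 14)(4 10 6)| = 6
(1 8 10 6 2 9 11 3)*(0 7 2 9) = [7, 8, 0, 1, 4, 5, 9, 2, 10, 11, 6, 3] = (0 7 2)(1 8 10 6 9 11 3)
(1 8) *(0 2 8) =(0 2 8 1) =[2, 0, 8, 3, 4, 5, 6, 7, 1]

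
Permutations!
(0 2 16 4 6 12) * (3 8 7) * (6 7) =(0 2 16 4 7 3 8 6 12) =[2, 1, 16, 8, 7, 5, 12, 3, 6, 9, 10, 11, 0, 13, 14, 15, 4]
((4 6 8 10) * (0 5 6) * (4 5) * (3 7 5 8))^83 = ((0 4)(3 7 5 6)(8 10))^83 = (0 4)(3 6 5 7)(8 10)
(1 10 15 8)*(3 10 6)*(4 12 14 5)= (1 6 3 10 15 8)(4 12 14 5)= [0, 6, 2, 10, 12, 4, 3, 7, 1, 9, 15, 11, 14, 13, 5, 8]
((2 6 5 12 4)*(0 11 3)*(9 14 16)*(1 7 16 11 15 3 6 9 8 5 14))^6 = (1 4 8)(2 5 7)(9 12 16)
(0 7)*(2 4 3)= (0 7)(2 4 3)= [7, 1, 4, 2, 3, 5, 6, 0]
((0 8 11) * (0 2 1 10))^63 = (0 2)(1 8)(10 11)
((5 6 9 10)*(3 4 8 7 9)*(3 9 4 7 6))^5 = (3 9 4 5 6 7 10 8)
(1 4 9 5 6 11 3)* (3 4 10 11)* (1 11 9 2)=(1 10 9 5 6 3 11 4 2)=[0, 10, 1, 11, 2, 6, 3, 7, 8, 5, 9, 4]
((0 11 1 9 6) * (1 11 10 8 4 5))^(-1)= (11)(0 6 9 1 5 4 8 10)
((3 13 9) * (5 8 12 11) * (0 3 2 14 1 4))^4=((0 3 13 9 2 14 1 4)(5 8 12 11))^4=(0 2)(1 13)(3 14)(4 9)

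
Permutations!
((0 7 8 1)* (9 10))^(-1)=((0 7 8 1)(9 10))^(-1)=(0 1 8 7)(9 10)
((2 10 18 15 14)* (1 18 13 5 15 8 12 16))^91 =((1 18 8 12 16)(2 10 13 5 15 14))^91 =(1 18 8 12 16)(2 10 13 5 15 14)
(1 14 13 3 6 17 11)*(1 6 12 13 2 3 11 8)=(1 14 2 3 12 13 11 6 17 8)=[0, 14, 3, 12, 4, 5, 17, 7, 1, 9, 10, 6, 13, 11, 2, 15, 16, 8]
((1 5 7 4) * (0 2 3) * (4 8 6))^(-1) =((0 2 3)(1 5 7 8 6 4))^(-1) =(0 3 2)(1 4 6 8 7 5)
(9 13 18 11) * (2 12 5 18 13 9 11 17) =[0, 1, 12, 3, 4, 18, 6, 7, 8, 9, 10, 11, 5, 13, 14, 15, 16, 2, 17] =(2 12 5 18 17)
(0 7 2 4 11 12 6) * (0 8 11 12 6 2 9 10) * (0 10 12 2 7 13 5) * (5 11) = [13, 1, 4, 3, 2, 0, 8, 9, 5, 12, 10, 6, 7, 11] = (0 13 11 6 8 5)(2 4)(7 9 12)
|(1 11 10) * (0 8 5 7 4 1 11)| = |(0 8 5 7 4 1)(10 11)| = 6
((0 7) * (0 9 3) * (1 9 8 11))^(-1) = ((0 7 8 11 1 9 3))^(-1) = (0 3 9 1 11 8 7)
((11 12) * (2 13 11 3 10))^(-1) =(2 10 3 12 11 13)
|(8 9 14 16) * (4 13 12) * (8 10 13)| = 8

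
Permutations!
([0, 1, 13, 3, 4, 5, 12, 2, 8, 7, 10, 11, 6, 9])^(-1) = (2 7 9 13)(6 12)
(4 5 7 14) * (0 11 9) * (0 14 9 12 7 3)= (0 11 12 7 9 14 4 5 3)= [11, 1, 2, 0, 5, 3, 6, 9, 8, 14, 10, 12, 7, 13, 4]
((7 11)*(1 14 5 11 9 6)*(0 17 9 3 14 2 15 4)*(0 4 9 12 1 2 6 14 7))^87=((0 17 12 1 6 2 15 9 14 5 11)(3 7))^87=(0 11 5 14 9 15 2 6 1 12 17)(3 7)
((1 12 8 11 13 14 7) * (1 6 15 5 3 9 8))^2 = (3 8 13 7 15)(5 9 11 14 6)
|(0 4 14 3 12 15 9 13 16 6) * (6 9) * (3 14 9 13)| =|(0 4 9 3 12 15 6)(13 16)| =14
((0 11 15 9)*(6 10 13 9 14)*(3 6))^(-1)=((0 11 15 14 3 6 10 13 9))^(-1)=(0 9 13 10 6 3 14 15 11)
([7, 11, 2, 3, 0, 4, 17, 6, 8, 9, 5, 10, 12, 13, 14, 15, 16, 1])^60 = (0 10 17)(1 7 5)(4 11 6)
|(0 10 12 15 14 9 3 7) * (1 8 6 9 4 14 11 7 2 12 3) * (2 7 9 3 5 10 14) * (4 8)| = 42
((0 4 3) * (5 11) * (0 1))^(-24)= (11)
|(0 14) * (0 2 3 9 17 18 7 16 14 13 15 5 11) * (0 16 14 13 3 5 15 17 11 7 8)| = 36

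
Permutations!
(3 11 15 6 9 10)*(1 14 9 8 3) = [0, 14, 2, 11, 4, 5, 8, 7, 3, 10, 1, 15, 12, 13, 9, 6] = (1 14 9 10)(3 11 15 6 8)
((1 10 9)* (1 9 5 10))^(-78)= ((5 10))^(-78)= (10)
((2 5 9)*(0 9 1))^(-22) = (0 5 9 1 2)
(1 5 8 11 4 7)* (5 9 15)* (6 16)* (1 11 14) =(1 9 15 5 8 14)(4 7 11)(6 16) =[0, 9, 2, 3, 7, 8, 16, 11, 14, 15, 10, 4, 12, 13, 1, 5, 6]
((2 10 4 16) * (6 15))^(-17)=(2 16 4 10)(6 15)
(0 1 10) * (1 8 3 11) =(0 8 3 11 1 10) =[8, 10, 2, 11, 4, 5, 6, 7, 3, 9, 0, 1]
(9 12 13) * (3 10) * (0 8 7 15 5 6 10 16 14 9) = (0 8 7 15 5 6 10 3 16 14 9 12 13) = [8, 1, 2, 16, 4, 6, 10, 15, 7, 12, 3, 11, 13, 0, 9, 5, 14]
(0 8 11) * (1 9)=(0 8 11)(1 9)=[8, 9, 2, 3, 4, 5, 6, 7, 11, 1, 10, 0]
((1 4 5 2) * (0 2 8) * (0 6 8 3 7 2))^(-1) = ((1 4 5 3 7 2)(6 8))^(-1) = (1 2 7 3 5 4)(6 8)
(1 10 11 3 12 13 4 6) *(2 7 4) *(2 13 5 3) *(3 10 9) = (13)(1 9 3 12 5 10 11 2 7 4 6) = [0, 9, 7, 12, 6, 10, 1, 4, 8, 3, 11, 2, 5, 13]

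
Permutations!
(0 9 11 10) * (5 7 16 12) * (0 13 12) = [9, 1, 2, 3, 4, 7, 6, 16, 8, 11, 13, 10, 5, 12, 14, 15, 0] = (0 9 11 10 13 12 5 7 16)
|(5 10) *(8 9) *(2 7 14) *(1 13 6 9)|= 30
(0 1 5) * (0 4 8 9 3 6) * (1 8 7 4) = (0 8 9 3 6)(1 5)(4 7) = [8, 5, 2, 6, 7, 1, 0, 4, 9, 3]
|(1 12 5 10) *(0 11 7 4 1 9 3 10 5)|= 6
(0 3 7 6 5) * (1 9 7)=(0 3 1 9 7 6 5)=[3, 9, 2, 1, 4, 0, 5, 6, 8, 7]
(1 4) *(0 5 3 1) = (0 5 3 1 4) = [5, 4, 2, 1, 0, 3]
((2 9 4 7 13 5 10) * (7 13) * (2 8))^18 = (2 5 9 10 4 8 13) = ((2 9 4 13 5 10 8))^18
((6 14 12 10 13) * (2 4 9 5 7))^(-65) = (14)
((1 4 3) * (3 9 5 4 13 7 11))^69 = (1 3 11 7 13)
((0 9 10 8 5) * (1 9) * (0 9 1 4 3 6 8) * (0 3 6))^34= (0 6 5 10)(3 4 8 9)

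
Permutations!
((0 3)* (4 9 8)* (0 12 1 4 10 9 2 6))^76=(0 6 2 4 1 12 3)(8 10 9)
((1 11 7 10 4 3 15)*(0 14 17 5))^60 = (17)(1 4 11 3 7 15 10)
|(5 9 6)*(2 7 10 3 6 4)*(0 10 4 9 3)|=|(0 10)(2 7 4)(3 6 5)|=6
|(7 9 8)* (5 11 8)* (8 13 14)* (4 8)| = 8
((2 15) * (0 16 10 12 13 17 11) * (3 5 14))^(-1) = ((0 16 10 12 13 17 11)(2 15)(3 5 14))^(-1) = (0 11 17 13 12 10 16)(2 15)(3 14 5)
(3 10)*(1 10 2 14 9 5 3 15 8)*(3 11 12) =(1 10 15 8)(2 14 9 5 11 12 3) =[0, 10, 14, 2, 4, 11, 6, 7, 1, 5, 15, 12, 3, 13, 9, 8]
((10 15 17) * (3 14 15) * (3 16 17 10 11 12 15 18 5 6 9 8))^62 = (3 8 9 6 5 18 14)(10 17 12)(11 15 16)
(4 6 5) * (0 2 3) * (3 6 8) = (0 2 6 5 4 8 3) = [2, 1, 6, 0, 8, 4, 5, 7, 3]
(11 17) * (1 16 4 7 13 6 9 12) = (1 16 4 7 13 6 9 12)(11 17) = [0, 16, 2, 3, 7, 5, 9, 13, 8, 12, 10, 17, 1, 6, 14, 15, 4, 11]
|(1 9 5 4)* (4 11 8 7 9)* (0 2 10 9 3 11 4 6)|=|(0 2 10 9 5 4 1 6)(3 11 8 7)|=8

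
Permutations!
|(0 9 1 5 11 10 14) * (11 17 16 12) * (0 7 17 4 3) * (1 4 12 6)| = |(0 9 4 3)(1 5 12 11 10 14 7 17 16 6)| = 20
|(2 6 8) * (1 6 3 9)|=6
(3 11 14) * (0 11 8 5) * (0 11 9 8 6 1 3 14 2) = (14)(0 9 8 5 11 2)(1 3 6) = [9, 3, 0, 6, 4, 11, 1, 7, 5, 8, 10, 2, 12, 13, 14]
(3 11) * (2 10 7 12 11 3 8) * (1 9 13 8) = (1 9 13 8 2 10 7 12 11) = [0, 9, 10, 3, 4, 5, 6, 12, 2, 13, 7, 1, 11, 8]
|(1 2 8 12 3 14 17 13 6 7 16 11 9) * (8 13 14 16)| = 22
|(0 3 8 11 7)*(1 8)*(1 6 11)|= 10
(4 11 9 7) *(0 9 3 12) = (0 9 7 4 11 3 12) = [9, 1, 2, 12, 11, 5, 6, 4, 8, 7, 10, 3, 0]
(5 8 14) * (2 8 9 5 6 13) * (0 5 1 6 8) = [5, 6, 0, 3, 4, 9, 13, 7, 14, 1, 10, 11, 12, 2, 8] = (0 5 9 1 6 13 2)(8 14)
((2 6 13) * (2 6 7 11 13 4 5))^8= ((2 7 11 13 6 4 5))^8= (2 7 11 13 6 4 5)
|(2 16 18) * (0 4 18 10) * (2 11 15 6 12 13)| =11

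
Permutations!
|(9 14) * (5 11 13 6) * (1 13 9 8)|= 8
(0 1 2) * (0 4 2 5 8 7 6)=(0 1 5 8 7 6)(2 4)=[1, 5, 4, 3, 2, 8, 0, 6, 7]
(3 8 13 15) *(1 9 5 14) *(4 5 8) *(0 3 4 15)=(0 3 15 4 5 14 1 9 8 13)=[3, 9, 2, 15, 5, 14, 6, 7, 13, 8, 10, 11, 12, 0, 1, 4]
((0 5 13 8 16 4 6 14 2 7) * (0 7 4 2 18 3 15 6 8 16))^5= ((0 5 13 16 2 4 8)(3 15 6 14 18))^5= (18)(0 4 16 5 8 2 13)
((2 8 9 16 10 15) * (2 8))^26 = ((8 9 16 10 15))^26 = (8 9 16 10 15)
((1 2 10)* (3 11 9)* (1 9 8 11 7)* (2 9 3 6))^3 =(1 2 7 6 3 9 10)(8 11) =((1 9 6 2 10 3 7)(8 11))^3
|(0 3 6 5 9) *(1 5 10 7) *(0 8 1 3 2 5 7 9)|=|(0 2 5)(1 7 3 6 10 9 8)|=21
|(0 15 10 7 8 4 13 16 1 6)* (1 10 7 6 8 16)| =|(0 15 7 16 10 6)(1 8 4 13)| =12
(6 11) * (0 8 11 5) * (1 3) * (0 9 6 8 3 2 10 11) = [3, 2, 10, 1, 4, 9, 5, 7, 0, 6, 11, 8] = (0 3 1 2 10 11 8)(5 9 6)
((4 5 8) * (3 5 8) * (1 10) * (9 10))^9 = (10)(3 5)(4 8)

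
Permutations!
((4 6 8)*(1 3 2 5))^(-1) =((1 3 2 5)(4 6 8))^(-1) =(1 5 2 3)(4 8 6)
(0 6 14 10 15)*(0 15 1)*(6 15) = (0 15 6 14 10 1) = [15, 0, 2, 3, 4, 5, 14, 7, 8, 9, 1, 11, 12, 13, 10, 6]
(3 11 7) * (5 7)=(3 11 5 7)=[0, 1, 2, 11, 4, 7, 6, 3, 8, 9, 10, 5]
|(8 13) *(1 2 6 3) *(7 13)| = |(1 2 6 3)(7 13 8)| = 12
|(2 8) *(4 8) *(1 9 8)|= 5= |(1 9 8 2 4)|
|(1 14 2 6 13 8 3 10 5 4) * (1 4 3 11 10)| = |(1 14 2 6 13 8 11 10 5 3)| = 10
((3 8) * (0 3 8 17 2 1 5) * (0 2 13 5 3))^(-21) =(1 13)(2 17)(3 5)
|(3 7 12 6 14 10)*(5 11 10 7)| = 4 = |(3 5 11 10)(6 14 7 12)|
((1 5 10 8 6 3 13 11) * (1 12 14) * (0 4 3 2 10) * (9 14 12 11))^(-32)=((0 4 3 13 9 14 1 5)(2 10 8 6))^(-32)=(14)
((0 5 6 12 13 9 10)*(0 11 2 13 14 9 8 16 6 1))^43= ((0 5 1)(2 13 8 16 6 12 14 9 10 11))^43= (0 5 1)(2 16 14 11 8 12 10 13 6 9)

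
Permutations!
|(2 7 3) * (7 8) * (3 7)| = |(2 8 3)| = 3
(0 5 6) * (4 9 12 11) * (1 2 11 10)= [5, 2, 11, 3, 9, 6, 0, 7, 8, 12, 1, 4, 10]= (0 5 6)(1 2 11 4 9 12 10)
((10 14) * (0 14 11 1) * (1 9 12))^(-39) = (0 11 1 10 12 14 9)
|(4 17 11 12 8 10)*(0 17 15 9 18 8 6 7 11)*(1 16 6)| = |(0 17)(1 16 6 7 11 12)(4 15 9 18 8 10)| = 6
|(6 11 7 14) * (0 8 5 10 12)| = 20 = |(0 8 5 10 12)(6 11 7 14)|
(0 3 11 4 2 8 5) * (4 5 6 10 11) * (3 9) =(0 9 3 4 2 8 6 10 11 5) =[9, 1, 8, 4, 2, 0, 10, 7, 6, 3, 11, 5]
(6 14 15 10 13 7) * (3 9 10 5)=[0, 1, 2, 9, 4, 3, 14, 6, 8, 10, 13, 11, 12, 7, 15, 5]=(3 9 10 13 7 6 14 15 5)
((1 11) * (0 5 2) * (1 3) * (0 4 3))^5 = ((0 5 2 4 3 1 11))^5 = (0 1 4 5 11 3 2)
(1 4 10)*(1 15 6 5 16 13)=(1 4 10 15 6 5 16 13)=[0, 4, 2, 3, 10, 16, 5, 7, 8, 9, 15, 11, 12, 1, 14, 6, 13]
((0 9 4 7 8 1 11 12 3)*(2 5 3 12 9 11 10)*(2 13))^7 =(0 10 9 2 7 3 1 11 13 4 5 8)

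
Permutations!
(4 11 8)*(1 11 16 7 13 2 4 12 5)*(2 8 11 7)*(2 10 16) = (1 7 13 8 12 5)(2 4)(10 16) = [0, 7, 4, 3, 2, 1, 6, 13, 12, 9, 16, 11, 5, 8, 14, 15, 10]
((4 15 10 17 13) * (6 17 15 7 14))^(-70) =((4 7 14 6 17 13)(10 15))^(-70) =(4 14 17)(6 13 7)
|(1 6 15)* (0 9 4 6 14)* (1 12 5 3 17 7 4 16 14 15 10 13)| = |(0 9 16 14)(1 15 12 5 3 17 7 4 6 10 13)| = 44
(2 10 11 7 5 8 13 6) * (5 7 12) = [0, 1, 10, 3, 4, 8, 2, 7, 13, 9, 11, 12, 5, 6] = (2 10 11 12 5 8 13 6)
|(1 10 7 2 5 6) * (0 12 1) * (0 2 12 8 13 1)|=21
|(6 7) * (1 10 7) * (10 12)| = |(1 12 10 7 6)| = 5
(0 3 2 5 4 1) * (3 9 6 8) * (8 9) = (0 8 3 2 5 4 1)(6 9) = [8, 0, 5, 2, 1, 4, 9, 7, 3, 6]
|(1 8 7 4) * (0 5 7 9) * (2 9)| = 8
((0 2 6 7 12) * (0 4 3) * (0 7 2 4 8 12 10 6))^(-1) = ((0 4 3 7 10 6 2)(8 12))^(-1) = (0 2 6 10 7 3 4)(8 12)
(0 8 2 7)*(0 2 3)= (0 8 3)(2 7)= [8, 1, 7, 0, 4, 5, 6, 2, 3]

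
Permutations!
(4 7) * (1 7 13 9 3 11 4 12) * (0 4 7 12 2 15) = [4, 12, 15, 11, 13, 5, 6, 2, 8, 3, 10, 7, 1, 9, 14, 0] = (0 4 13 9 3 11 7 2 15)(1 12)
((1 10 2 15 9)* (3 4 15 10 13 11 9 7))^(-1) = ((1 13 11 9)(2 10)(3 4 15 7))^(-1) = (1 9 11 13)(2 10)(3 7 15 4)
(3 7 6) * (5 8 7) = [0, 1, 2, 5, 4, 8, 3, 6, 7] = (3 5 8 7 6)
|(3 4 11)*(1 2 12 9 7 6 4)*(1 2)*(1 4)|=9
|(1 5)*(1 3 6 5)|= |(3 6 5)|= 3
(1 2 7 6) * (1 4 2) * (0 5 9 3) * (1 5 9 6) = [9, 5, 7, 0, 2, 6, 4, 1, 8, 3] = (0 9 3)(1 5 6 4 2 7)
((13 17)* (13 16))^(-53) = ((13 17 16))^(-53) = (13 17 16)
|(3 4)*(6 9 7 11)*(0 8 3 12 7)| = 9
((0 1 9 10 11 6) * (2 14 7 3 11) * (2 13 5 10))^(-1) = ((0 1 9 2 14 7 3 11 6)(5 10 13))^(-1) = (0 6 11 3 7 14 2 9 1)(5 13 10)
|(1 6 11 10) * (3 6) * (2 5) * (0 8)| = 10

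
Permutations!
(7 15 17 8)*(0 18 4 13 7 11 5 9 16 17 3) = (0 18 4 13 7 15 3)(5 9 16 17 8 11) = [18, 1, 2, 0, 13, 9, 6, 15, 11, 16, 10, 5, 12, 7, 14, 3, 17, 8, 4]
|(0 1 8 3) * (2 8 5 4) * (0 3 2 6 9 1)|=10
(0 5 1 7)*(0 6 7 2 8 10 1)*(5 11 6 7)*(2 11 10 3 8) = [10, 11, 2, 8, 4, 0, 5, 7, 3, 9, 1, 6] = (0 10 1 11 6 5)(3 8)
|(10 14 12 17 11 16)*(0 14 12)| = |(0 14)(10 12 17 11 16)| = 10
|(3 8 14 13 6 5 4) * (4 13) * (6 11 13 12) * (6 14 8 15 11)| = 9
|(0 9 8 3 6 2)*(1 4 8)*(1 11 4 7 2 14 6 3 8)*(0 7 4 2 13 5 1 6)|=11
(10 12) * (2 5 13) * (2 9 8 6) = (2 5 13 9 8 6)(10 12) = [0, 1, 5, 3, 4, 13, 2, 7, 6, 8, 12, 11, 10, 9]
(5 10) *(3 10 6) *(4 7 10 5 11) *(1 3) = (1 3 5 6)(4 7 10 11) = [0, 3, 2, 5, 7, 6, 1, 10, 8, 9, 11, 4]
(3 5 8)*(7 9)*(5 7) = [0, 1, 2, 7, 4, 8, 6, 9, 3, 5] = (3 7 9 5 8)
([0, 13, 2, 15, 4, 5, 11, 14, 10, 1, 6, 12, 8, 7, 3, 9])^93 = (1 7 3 9 13 14 15)(6 8 11 10 12)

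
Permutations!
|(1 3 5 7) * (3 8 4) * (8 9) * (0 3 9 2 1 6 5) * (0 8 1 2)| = 6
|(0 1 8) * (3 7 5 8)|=6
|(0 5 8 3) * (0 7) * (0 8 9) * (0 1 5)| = |(1 5 9)(3 7 8)| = 3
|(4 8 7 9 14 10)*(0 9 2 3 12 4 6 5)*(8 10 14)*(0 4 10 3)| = 30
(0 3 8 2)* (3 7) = (0 7 3 8 2) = [7, 1, 0, 8, 4, 5, 6, 3, 2]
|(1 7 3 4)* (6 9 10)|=12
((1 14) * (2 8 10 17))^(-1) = (1 14)(2 17 10 8)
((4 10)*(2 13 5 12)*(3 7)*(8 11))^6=(2 5)(12 13)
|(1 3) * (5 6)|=2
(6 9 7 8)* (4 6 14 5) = [0, 1, 2, 3, 6, 4, 9, 8, 14, 7, 10, 11, 12, 13, 5] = (4 6 9 7 8 14 5)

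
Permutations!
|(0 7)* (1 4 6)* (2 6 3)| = 10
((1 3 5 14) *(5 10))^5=(14)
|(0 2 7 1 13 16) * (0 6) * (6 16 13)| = 5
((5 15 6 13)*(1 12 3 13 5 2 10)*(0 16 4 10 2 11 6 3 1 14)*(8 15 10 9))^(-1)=((0 16 4 9 8 15 3 13 11 6 5 10 14)(1 12))^(-1)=(0 14 10 5 6 11 13 3 15 8 9 4 16)(1 12)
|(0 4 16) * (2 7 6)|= 3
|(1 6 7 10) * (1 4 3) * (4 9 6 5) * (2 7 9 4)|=14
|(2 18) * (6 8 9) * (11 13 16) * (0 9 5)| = |(0 9 6 8 5)(2 18)(11 13 16)| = 30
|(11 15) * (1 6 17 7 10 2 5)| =14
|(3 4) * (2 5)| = 2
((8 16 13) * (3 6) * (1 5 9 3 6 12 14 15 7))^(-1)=(1 7 15 14 12 3 9 5)(8 13 16)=((1 5 9 3 12 14 15 7)(8 16 13))^(-1)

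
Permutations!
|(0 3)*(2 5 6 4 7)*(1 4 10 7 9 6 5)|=14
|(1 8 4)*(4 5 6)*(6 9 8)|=3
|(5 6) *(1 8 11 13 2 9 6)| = 8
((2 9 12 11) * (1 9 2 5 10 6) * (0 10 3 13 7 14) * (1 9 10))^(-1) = ((0 1 10 6 9 12 11 5 3 13 7 14))^(-1) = (0 14 7 13 3 5 11 12 9 6 10 1)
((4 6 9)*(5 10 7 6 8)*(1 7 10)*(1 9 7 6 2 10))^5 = ((1 6 7 2 10)(4 8 5 9))^5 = (10)(4 8 5 9)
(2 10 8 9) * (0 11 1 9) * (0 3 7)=[11, 9, 10, 7, 4, 5, 6, 0, 3, 2, 8, 1]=(0 11 1 9 2 10 8 3 7)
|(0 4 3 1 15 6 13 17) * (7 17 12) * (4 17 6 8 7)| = 18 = |(0 17)(1 15 8 7 6 13 12 4 3)|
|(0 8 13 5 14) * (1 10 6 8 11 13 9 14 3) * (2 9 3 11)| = |(0 2 9 14)(1 10 6 8 3)(5 11 13)| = 60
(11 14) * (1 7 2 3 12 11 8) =(1 7 2 3 12 11 14 8) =[0, 7, 3, 12, 4, 5, 6, 2, 1, 9, 10, 14, 11, 13, 8]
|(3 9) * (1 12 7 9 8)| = 6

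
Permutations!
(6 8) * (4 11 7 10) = [0, 1, 2, 3, 11, 5, 8, 10, 6, 9, 4, 7] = (4 11 7 10)(6 8)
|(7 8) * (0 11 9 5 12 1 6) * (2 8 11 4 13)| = |(0 4 13 2 8 7 11 9 5 12 1 6)| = 12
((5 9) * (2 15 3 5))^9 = (2 9 5 3 15)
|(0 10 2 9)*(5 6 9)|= 6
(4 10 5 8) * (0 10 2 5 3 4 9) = (0 10 3 4 2 5 8 9) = [10, 1, 5, 4, 2, 8, 6, 7, 9, 0, 3]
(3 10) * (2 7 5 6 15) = (2 7 5 6 15)(3 10) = [0, 1, 7, 10, 4, 6, 15, 5, 8, 9, 3, 11, 12, 13, 14, 2]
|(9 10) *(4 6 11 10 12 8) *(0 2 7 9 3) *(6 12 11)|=|(0 2 7 9 11 10 3)(4 12 8)|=21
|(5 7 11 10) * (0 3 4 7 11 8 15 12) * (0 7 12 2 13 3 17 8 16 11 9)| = 15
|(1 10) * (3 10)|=3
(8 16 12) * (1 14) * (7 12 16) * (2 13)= (16)(1 14)(2 13)(7 12 8)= [0, 14, 13, 3, 4, 5, 6, 12, 7, 9, 10, 11, 8, 2, 1, 15, 16]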